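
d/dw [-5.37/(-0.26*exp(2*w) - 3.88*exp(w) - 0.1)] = (-2.7924*exp(w) - 20.8356)*exp(w)/(0.26*exp(2*w) + 3.88*exp(w) + 0.1)^2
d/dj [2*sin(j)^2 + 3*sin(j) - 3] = (4*sin(j) + 3)*cos(j)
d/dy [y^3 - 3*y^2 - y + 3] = 3*y^2 - 6*y - 1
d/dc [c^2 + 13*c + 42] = 2*c + 13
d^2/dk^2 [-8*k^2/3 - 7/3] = -16/3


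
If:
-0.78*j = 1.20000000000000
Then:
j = -1.54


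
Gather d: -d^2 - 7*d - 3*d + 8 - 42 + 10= -d^2 - 10*d - 24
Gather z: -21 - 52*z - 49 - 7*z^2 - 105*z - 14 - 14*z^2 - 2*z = -21*z^2 - 159*z - 84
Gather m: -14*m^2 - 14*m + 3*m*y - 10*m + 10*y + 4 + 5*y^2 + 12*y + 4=-14*m^2 + m*(3*y - 24) + 5*y^2 + 22*y + 8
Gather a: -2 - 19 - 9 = -30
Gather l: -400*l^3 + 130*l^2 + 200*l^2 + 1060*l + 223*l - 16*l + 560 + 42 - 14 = -400*l^3 + 330*l^2 + 1267*l + 588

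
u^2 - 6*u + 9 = (u - 3)^2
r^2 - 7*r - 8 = (r - 8)*(r + 1)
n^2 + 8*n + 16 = (n + 4)^2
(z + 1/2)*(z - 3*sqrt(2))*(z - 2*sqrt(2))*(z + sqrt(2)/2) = z^4 - 9*sqrt(2)*z^3/2 + z^3/2 - 9*sqrt(2)*z^2/4 + 7*z^2 + 7*z/2 + 6*sqrt(2)*z + 3*sqrt(2)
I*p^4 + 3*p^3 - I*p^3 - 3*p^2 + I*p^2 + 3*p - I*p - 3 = (p - 3*I)*(p - I)*(p + I)*(I*p - I)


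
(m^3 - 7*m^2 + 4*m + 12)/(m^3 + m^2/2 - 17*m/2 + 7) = 2*(m^2 - 5*m - 6)/(2*m^2 + 5*m - 7)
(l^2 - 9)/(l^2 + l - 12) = (l + 3)/(l + 4)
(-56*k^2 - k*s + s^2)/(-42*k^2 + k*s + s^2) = (-8*k + s)/(-6*k + s)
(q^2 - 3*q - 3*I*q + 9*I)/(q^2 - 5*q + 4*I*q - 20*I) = (q^2 - 3*q*(1 + I) + 9*I)/(q^2 + q*(-5 + 4*I) - 20*I)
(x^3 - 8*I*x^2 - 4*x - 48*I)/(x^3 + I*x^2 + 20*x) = (x^2 - 4*I*x + 12)/(x*(x + 5*I))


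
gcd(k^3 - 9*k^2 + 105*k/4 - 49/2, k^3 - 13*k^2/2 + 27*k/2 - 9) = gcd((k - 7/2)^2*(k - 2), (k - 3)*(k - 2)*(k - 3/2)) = k - 2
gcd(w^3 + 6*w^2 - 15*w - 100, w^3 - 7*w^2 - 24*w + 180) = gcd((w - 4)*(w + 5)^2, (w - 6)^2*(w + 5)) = w + 5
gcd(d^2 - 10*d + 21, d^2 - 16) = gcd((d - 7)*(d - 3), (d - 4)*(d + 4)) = 1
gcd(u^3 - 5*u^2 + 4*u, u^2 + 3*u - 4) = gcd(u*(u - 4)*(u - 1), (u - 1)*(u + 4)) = u - 1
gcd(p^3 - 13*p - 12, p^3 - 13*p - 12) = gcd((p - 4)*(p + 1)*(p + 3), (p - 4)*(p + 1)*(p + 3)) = p^3 - 13*p - 12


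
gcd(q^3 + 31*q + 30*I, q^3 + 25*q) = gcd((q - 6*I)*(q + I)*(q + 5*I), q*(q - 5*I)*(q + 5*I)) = q + 5*I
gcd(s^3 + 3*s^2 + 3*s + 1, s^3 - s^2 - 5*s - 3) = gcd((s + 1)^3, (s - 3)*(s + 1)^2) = s^2 + 2*s + 1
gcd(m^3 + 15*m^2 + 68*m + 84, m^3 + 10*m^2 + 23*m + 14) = m^2 + 9*m + 14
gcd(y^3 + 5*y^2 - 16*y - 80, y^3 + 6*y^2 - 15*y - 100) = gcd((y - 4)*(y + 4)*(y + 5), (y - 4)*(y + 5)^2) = y^2 + y - 20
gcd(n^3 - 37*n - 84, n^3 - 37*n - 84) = n^3 - 37*n - 84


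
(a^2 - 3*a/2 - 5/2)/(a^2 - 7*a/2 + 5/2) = (a + 1)/(a - 1)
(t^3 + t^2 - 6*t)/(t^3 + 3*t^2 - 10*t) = (t + 3)/(t + 5)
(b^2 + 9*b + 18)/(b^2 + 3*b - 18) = (b + 3)/(b - 3)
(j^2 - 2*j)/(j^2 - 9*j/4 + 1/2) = 4*j/(4*j - 1)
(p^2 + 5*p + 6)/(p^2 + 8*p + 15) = (p + 2)/(p + 5)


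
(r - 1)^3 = r^3 - 3*r^2 + 3*r - 1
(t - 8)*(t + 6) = t^2 - 2*t - 48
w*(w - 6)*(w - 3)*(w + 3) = w^4 - 6*w^3 - 9*w^2 + 54*w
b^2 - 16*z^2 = (b - 4*z)*(b + 4*z)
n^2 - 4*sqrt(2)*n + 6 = (n - 3*sqrt(2))*(n - sqrt(2))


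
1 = 1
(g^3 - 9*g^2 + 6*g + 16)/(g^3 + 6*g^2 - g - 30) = (g^2 - 7*g - 8)/(g^2 + 8*g + 15)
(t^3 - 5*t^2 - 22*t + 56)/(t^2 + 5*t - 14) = (t^2 - 3*t - 28)/(t + 7)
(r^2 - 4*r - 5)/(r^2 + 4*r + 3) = (r - 5)/(r + 3)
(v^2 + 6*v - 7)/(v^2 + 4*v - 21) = (v - 1)/(v - 3)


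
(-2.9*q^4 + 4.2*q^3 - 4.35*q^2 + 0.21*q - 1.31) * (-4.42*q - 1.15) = 12.818*q^5 - 15.229*q^4 + 14.397*q^3 + 4.0743*q^2 + 5.5487*q + 1.5065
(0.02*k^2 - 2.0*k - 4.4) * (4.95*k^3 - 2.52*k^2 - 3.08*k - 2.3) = 0.099*k^5 - 9.9504*k^4 - 16.8016*k^3 + 17.202*k^2 + 18.152*k + 10.12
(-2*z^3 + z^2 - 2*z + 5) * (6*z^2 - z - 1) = -12*z^5 + 8*z^4 - 11*z^3 + 31*z^2 - 3*z - 5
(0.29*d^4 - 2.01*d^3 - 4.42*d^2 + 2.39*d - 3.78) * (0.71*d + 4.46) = 0.2059*d^5 - 0.1337*d^4 - 12.1028*d^3 - 18.0163*d^2 + 7.9756*d - 16.8588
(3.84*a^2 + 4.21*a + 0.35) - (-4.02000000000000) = 3.84*a^2 + 4.21*a + 4.37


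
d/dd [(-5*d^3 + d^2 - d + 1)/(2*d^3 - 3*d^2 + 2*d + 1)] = (13*d^4 - 16*d^3 - 22*d^2 + 8*d - 3)/(4*d^6 - 12*d^5 + 17*d^4 - 8*d^3 - 2*d^2 + 4*d + 1)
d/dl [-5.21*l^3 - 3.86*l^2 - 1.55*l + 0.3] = -15.63*l^2 - 7.72*l - 1.55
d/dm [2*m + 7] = 2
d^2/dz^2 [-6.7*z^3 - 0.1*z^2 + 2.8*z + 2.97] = -40.2*z - 0.2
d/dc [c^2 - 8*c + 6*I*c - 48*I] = 2*c - 8 + 6*I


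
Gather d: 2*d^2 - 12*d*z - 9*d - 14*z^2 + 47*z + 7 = 2*d^2 + d*(-12*z - 9) - 14*z^2 + 47*z + 7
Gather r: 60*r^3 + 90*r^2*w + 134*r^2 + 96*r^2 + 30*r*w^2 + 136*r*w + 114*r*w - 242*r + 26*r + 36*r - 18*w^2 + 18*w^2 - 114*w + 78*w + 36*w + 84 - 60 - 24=60*r^3 + r^2*(90*w + 230) + r*(30*w^2 + 250*w - 180)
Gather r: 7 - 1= 6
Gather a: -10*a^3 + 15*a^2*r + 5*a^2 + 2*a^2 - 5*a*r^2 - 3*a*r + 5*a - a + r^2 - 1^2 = -10*a^3 + a^2*(15*r + 7) + a*(-5*r^2 - 3*r + 4) + r^2 - 1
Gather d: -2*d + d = -d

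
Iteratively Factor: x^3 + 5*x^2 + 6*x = (x + 3)*(x^2 + 2*x) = (x + 2)*(x + 3)*(x)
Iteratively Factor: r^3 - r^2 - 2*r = (r)*(r^2 - r - 2) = r*(r + 1)*(r - 2)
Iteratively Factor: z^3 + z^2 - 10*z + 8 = (z + 4)*(z^2 - 3*z + 2) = (z - 2)*(z + 4)*(z - 1)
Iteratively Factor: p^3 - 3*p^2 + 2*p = (p - 1)*(p^2 - 2*p) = (p - 2)*(p - 1)*(p)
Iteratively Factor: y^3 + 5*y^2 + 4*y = (y + 4)*(y^2 + y) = (y + 1)*(y + 4)*(y)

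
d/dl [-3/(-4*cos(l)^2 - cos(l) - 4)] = 3*(8*cos(l) + 1)*sin(l)/(4*cos(l)^2 + cos(l) + 4)^2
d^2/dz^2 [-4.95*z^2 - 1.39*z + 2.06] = -9.90000000000000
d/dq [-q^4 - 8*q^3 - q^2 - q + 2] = -4*q^3 - 24*q^2 - 2*q - 1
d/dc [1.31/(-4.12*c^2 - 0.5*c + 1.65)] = (10.7944*c + 0.655)/(4.12*c^2 + 0.5*c - 1.65)^2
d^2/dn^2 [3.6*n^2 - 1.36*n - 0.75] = 7.20000000000000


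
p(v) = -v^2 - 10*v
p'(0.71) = -11.42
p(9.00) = -171.00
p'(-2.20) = -5.60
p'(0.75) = -11.50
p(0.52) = -5.47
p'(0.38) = -10.76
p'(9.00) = -28.00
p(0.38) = -3.94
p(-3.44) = 22.57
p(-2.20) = 17.16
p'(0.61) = -11.22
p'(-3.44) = -3.12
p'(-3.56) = -2.88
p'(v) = -2*v - 10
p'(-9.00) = 8.00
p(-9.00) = 9.00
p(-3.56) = 22.93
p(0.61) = -6.47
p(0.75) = -8.06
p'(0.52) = -11.04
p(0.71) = -7.60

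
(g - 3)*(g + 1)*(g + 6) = g^3 + 4*g^2 - 15*g - 18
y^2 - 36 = (y - 6)*(y + 6)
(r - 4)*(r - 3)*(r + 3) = r^3 - 4*r^2 - 9*r + 36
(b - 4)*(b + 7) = b^2 + 3*b - 28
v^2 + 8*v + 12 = (v + 2)*(v + 6)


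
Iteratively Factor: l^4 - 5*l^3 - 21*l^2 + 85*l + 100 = (l + 4)*(l^3 - 9*l^2 + 15*l + 25) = (l - 5)*(l + 4)*(l^2 - 4*l - 5) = (l - 5)^2*(l + 4)*(l + 1)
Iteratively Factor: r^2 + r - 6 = (r - 2)*(r + 3)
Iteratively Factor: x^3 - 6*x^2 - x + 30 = (x + 2)*(x^2 - 8*x + 15) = (x - 3)*(x + 2)*(x - 5)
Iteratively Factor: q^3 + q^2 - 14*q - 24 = (q - 4)*(q^2 + 5*q + 6) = (q - 4)*(q + 3)*(q + 2)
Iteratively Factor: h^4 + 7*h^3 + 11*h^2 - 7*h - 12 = (h - 1)*(h^3 + 8*h^2 + 19*h + 12) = (h - 1)*(h + 1)*(h^2 + 7*h + 12) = (h - 1)*(h + 1)*(h + 3)*(h + 4)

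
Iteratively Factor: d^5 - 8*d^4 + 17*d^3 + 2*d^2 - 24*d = (d - 4)*(d^4 - 4*d^3 + d^2 + 6*d) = d*(d - 4)*(d^3 - 4*d^2 + d + 6) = d*(d - 4)*(d - 3)*(d^2 - d - 2) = d*(d - 4)*(d - 3)*(d - 2)*(d + 1)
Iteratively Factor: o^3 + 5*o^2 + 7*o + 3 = (o + 1)*(o^2 + 4*o + 3) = (o + 1)^2*(o + 3)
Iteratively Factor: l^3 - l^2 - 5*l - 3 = (l + 1)*(l^2 - 2*l - 3) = (l - 3)*(l + 1)*(l + 1)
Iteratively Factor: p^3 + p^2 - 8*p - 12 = (p - 3)*(p^2 + 4*p + 4) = (p - 3)*(p + 2)*(p + 2)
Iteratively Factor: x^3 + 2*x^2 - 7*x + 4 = (x - 1)*(x^2 + 3*x - 4) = (x - 1)^2*(x + 4)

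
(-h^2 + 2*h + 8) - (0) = -h^2 + 2*h + 8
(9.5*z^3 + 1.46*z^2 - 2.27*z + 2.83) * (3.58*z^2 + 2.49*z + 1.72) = 34.01*z^5 + 28.8818*z^4 + 11.8488*z^3 + 6.9903*z^2 + 3.1423*z + 4.8676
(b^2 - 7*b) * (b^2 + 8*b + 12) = b^4 + b^3 - 44*b^2 - 84*b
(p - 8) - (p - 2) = -6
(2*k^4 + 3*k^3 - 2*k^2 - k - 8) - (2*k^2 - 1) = 2*k^4 + 3*k^3 - 4*k^2 - k - 7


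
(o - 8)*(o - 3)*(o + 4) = o^3 - 7*o^2 - 20*o + 96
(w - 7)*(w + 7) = w^2 - 49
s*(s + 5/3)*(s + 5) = s^3 + 20*s^2/3 + 25*s/3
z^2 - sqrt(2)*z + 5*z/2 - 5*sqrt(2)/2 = (z + 5/2)*(z - sqrt(2))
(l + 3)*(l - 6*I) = l^2 + 3*l - 6*I*l - 18*I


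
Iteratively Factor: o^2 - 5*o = (o)*(o - 5)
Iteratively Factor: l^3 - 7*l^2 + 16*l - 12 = (l - 2)*(l^2 - 5*l + 6) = (l - 2)^2*(l - 3)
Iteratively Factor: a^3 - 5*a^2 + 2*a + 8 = (a - 4)*(a^2 - a - 2) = (a - 4)*(a - 2)*(a + 1)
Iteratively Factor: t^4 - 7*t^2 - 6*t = (t - 3)*(t^3 + 3*t^2 + 2*t) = t*(t - 3)*(t^2 + 3*t + 2) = t*(t - 3)*(t + 2)*(t + 1)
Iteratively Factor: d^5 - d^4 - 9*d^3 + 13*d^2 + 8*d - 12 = (d - 2)*(d^4 + d^3 - 7*d^2 - d + 6) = (d - 2)*(d + 1)*(d^3 - 7*d + 6) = (d - 2)^2*(d + 1)*(d^2 + 2*d - 3) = (d - 2)^2*(d + 1)*(d + 3)*(d - 1)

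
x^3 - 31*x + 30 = (x - 5)*(x - 1)*(x + 6)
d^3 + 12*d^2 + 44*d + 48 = (d + 2)*(d + 4)*(d + 6)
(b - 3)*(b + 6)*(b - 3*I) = b^3 + 3*b^2 - 3*I*b^2 - 18*b - 9*I*b + 54*I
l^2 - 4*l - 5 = (l - 5)*(l + 1)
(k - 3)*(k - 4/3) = k^2 - 13*k/3 + 4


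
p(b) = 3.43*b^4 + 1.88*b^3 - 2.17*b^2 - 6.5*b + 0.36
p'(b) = 13.72*b^3 + 5.64*b^2 - 4.34*b - 6.5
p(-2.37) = 86.76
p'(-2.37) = -147.18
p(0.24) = -1.29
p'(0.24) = -7.03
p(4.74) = 1852.45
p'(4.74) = 1560.78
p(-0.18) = 1.45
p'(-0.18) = -5.62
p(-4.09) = 821.83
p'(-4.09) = -833.10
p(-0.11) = 1.05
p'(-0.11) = -5.97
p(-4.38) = 1091.61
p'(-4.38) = -1032.15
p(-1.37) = 12.44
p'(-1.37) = -25.25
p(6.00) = 4734.60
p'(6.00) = 3134.02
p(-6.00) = 4000.44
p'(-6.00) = -2740.94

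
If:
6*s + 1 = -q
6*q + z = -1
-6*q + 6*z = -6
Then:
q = 0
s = -1/6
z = -1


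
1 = 1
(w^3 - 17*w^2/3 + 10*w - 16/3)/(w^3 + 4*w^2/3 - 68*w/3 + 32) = (w - 1)/(w + 6)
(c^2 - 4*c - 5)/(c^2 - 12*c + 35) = (c + 1)/(c - 7)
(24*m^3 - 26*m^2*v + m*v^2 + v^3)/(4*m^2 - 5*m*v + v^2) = 6*m + v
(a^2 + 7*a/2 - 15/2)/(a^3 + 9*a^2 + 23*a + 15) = (a - 3/2)/(a^2 + 4*a + 3)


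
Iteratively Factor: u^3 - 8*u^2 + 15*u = (u - 5)*(u^2 - 3*u) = (u - 5)*(u - 3)*(u)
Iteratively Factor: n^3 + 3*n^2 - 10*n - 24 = (n + 4)*(n^2 - n - 6) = (n - 3)*(n + 4)*(n + 2)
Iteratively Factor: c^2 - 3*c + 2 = (c - 1)*(c - 2)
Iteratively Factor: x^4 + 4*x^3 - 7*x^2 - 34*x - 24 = (x - 3)*(x^3 + 7*x^2 + 14*x + 8) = (x - 3)*(x + 2)*(x^2 + 5*x + 4) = (x - 3)*(x + 2)*(x + 4)*(x + 1)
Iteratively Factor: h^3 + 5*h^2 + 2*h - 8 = (h + 4)*(h^2 + h - 2) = (h - 1)*(h + 4)*(h + 2)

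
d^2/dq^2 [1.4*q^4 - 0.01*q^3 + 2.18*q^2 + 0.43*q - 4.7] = 16.8*q^2 - 0.06*q + 4.36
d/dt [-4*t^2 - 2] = -8*t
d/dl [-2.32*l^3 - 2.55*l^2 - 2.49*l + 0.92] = -6.96*l^2 - 5.1*l - 2.49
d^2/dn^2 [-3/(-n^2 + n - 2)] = 6*(-n^2 + n + (2*n - 1)^2 - 2)/(n^2 - n + 2)^3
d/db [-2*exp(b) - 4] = -2*exp(b)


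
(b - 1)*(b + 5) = b^2 + 4*b - 5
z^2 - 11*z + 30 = (z - 6)*(z - 5)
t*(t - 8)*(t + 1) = t^3 - 7*t^2 - 8*t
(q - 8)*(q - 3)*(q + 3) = q^3 - 8*q^2 - 9*q + 72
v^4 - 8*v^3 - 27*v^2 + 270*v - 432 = (v - 8)*(v - 3)^2*(v + 6)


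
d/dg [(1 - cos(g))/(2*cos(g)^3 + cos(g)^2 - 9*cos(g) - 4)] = (-47*sin(g) + 5*sin(3*g) - 2*sin(4*g))/(-15*cos(g) + cos(2*g) + cos(3*g) - 7)^2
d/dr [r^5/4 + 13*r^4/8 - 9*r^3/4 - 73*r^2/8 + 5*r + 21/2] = 5*r^4/4 + 13*r^3/2 - 27*r^2/4 - 73*r/4 + 5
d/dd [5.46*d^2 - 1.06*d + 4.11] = 10.92*d - 1.06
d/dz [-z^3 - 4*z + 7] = -3*z^2 - 4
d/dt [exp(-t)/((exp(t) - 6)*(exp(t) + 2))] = (-3*exp(2*t) + 8*exp(t) + 12)*exp(-t)/(exp(4*t) - 8*exp(3*t) - 8*exp(2*t) + 96*exp(t) + 144)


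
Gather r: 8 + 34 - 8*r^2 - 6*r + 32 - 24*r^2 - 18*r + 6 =-32*r^2 - 24*r + 80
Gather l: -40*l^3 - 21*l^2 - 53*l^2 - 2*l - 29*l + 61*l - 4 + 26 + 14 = -40*l^3 - 74*l^2 + 30*l + 36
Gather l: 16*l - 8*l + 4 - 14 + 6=8*l - 4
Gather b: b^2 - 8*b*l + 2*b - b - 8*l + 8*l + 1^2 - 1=b^2 + b*(1 - 8*l)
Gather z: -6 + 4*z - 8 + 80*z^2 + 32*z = 80*z^2 + 36*z - 14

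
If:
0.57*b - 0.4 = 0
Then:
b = 0.70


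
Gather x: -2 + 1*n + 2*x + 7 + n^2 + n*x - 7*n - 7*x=n^2 - 6*n + x*(n - 5) + 5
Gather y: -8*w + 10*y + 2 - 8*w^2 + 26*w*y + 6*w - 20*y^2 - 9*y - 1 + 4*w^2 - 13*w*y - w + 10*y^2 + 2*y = -4*w^2 - 3*w - 10*y^2 + y*(13*w + 3) + 1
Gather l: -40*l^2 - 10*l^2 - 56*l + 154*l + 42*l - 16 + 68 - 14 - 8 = -50*l^2 + 140*l + 30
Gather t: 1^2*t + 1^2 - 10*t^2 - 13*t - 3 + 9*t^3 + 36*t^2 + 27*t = 9*t^3 + 26*t^2 + 15*t - 2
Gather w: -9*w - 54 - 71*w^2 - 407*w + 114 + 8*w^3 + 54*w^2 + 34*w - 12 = 8*w^3 - 17*w^2 - 382*w + 48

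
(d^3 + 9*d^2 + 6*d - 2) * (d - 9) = d^4 - 75*d^2 - 56*d + 18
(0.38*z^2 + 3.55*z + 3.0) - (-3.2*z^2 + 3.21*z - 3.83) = 3.58*z^2 + 0.34*z + 6.83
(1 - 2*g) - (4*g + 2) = -6*g - 1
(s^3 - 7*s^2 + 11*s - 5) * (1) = s^3 - 7*s^2 + 11*s - 5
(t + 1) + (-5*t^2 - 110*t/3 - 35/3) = -5*t^2 - 107*t/3 - 32/3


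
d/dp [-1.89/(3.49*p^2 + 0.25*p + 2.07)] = (13.1922*p + 0.4725)/(3.49*p^2 + 0.25*p + 2.07)^2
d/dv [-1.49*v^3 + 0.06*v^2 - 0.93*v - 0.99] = -4.47*v^2 + 0.12*v - 0.93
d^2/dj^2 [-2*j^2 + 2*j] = -4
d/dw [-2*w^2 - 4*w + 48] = -4*w - 4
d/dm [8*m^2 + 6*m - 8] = 16*m + 6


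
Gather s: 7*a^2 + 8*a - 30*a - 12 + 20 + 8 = 7*a^2 - 22*a + 16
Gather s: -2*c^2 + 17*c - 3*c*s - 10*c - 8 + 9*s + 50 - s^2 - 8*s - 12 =-2*c^2 + 7*c - s^2 + s*(1 - 3*c) + 30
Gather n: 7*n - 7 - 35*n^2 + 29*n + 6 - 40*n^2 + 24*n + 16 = -75*n^2 + 60*n + 15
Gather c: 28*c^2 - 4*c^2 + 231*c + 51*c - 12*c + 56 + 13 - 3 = 24*c^2 + 270*c + 66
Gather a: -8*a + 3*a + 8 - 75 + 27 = -5*a - 40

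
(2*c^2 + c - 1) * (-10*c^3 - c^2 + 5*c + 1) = -20*c^5 - 12*c^4 + 19*c^3 + 8*c^2 - 4*c - 1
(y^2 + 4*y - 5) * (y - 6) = y^3 - 2*y^2 - 29*y + 30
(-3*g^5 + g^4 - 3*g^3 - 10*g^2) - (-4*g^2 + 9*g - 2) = -3*g^5 + g^4 - 3*g^3 - 6*g^2 - 9*g + 2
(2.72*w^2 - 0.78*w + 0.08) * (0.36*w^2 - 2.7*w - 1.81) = 0.9792*w^4 - 7.6248*w^3 - 2.7884*w^2 + 1.1958*w - 0.1448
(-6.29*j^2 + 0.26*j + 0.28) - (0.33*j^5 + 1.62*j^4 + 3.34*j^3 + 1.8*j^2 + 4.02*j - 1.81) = -0.33*j^5 - 1.62*j^4 - 3.34*j^3 - 8.09*j^2 - 3.76*j + 2.09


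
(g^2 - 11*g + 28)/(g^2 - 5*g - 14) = (g - 4)/(g + 2)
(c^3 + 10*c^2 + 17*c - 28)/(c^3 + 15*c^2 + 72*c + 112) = (c - 1)/(c + 4)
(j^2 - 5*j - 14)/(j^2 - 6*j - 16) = (j - 7)/(j - 8)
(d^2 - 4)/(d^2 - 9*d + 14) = (d + 2)/(d - 7)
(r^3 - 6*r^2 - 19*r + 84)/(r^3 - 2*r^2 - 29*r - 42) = (r^2 + r - 12)/(r^2 + 5*r + 6)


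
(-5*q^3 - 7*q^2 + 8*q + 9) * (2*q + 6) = -10*q^4 - 44*q^3 - 26*q^2 + 66*q + 54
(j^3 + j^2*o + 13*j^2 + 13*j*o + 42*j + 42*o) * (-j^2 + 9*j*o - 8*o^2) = -j^5 + 8*j^4*o - 13*j^4 + j^3*o^2 + 104*j^3*o - 42*j^3 - 8*j^2*o^3 + 13*j^2*o^2 + 336*j^2*o - 104*j*o^3 + 42*j*o^2 - 336*o^3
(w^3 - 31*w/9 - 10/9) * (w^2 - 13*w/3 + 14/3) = w^5 - 13*w^4/3 + 11*w^3/9 + 373*w^2/27 - 304*w/27 - 140/27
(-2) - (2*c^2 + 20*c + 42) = -2*c^2 - 20*c - 44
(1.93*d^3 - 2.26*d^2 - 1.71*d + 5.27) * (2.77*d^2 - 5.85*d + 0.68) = 5.3461*d^5 - 17.5507*d^4 + 9.7967*d^3 + 23.0646*d^2 - 31.9923*d + 3.5836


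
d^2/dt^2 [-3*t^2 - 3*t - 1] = -6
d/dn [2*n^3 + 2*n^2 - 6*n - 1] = 6*n^2 + 4*n - 6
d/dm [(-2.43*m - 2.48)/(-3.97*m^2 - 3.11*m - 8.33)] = (-9.6471*m^2 - 19.6912*m + 12.5291)/(15.7609*m^4 + 24.6934*m^3 + 75.8123*m^2 + 51.8126*m + 69.3889)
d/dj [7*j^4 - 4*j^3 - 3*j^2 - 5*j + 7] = 28*j^3 - 12*j^2 - 6*j - 5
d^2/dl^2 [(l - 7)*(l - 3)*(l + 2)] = 6*l - 16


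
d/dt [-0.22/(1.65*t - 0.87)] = 0.363/(1.65*t - 0.87)^2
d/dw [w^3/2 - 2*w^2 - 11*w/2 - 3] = 3*w^2/2 - 4*w - 11/2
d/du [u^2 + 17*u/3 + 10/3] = 2*u + 17/3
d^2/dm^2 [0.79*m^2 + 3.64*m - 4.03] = 1.58000000000000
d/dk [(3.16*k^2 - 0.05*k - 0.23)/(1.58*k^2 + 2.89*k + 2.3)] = (9.2114*k^2 + 15.2628*k + 0.5497)/(2.4964*k^4 + 9.1324*k^3 + 15.6201*k^2 + 13.294*k + 5.29)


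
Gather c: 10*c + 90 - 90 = 10*c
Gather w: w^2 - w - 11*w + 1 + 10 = w^2 - 12*w + 11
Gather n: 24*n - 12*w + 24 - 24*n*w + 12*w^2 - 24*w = n*(24 - 24*w) + 12*w^2 - 36*w + 24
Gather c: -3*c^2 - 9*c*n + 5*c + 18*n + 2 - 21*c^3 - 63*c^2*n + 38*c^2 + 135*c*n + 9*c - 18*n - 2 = -21*c^3 + c^2*(35 - 63*n) + c*(126*n + 14)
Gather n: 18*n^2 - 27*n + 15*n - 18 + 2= 18*n^2 - 12*n - 16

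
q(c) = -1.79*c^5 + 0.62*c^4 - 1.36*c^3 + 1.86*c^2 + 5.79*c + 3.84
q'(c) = -8.95*c^4 + 2.48*c^3 - 4.08*c^2 + 3.72*c + 5.79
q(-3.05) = 568.17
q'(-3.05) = -888.38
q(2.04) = -40.66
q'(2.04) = -137.55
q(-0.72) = 1.66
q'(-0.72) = -2.33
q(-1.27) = 9.80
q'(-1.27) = -33.88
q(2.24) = -74.48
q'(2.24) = -203.80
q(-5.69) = 11607.69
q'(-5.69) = -9985.83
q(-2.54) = 238.47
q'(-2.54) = -443.15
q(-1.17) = 6.88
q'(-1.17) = -24.89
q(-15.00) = 1395594.24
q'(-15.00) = -462431.76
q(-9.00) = 110859.36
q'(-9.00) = -60887.04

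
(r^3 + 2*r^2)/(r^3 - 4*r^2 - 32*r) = r*(r + 2)/(r^2 - 4*r - 32)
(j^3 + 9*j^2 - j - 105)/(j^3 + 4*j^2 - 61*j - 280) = (j - 3)/(j - 8)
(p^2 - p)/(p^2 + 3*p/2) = 2*(p - 1)/(2*p + 3)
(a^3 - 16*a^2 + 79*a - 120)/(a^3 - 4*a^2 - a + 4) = (a^3 - 16*a^2 + 79*a - 120)/(a^3 - 4*a^2 - a + 4)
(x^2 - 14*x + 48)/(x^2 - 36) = (x - 8)/(x + 6)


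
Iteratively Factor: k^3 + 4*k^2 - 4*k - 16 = (k - 2)*(k^2 + 6*k + 8) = (k - 2)*(k + 2)*(k + 4)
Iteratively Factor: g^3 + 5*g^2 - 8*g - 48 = (g + 4)*(g^2 + g - 12) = (g + 4)^2*(g - 3)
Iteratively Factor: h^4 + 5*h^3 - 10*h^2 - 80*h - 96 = (h + 2)*(h^3 + 3*h^2 - 16*h - 48) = (h + 2)*(h + 4)*(h^2 - h - 12) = (h - 4)*(h + 2)*(h + 4)*(h + 3)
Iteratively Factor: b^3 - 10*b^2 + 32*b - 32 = (b - 2)*(b^2 - 8*b + 16) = (b - 4)*(b - 2)*(b - 4)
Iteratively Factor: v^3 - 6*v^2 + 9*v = (v)*(v^2 - 6*v + 9) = v*(v - 3)*(v - 3)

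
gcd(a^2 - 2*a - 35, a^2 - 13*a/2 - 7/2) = a - 7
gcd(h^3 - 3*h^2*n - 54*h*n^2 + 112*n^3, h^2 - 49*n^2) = h + 7*n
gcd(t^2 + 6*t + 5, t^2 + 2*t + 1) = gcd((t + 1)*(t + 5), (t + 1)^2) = t + 1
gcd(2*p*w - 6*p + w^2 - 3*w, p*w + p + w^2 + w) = 1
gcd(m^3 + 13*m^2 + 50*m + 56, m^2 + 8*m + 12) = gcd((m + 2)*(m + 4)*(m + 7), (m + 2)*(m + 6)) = m + 2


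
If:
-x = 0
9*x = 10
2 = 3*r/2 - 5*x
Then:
No Solution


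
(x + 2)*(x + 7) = x^2 + 9*x + 14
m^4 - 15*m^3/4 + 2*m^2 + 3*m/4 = m*(m - 3)*(m - 1)*(m + 1/4)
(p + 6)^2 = p^2 + 12*p + 36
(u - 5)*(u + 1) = u^2 - 4*u - 5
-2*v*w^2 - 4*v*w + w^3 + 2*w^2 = w*(-2*v + w)*(w + 2)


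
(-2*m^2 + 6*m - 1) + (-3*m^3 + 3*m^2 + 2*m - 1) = -3*m^3 + m^2 + 8*m - 2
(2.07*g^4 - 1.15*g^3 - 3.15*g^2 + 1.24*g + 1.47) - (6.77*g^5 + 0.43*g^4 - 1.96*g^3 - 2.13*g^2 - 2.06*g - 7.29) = -6.77*g^5 + 1.64*g^4 + 0.81*g^3 - 1.02*g^2 + 3.3*g + 8.76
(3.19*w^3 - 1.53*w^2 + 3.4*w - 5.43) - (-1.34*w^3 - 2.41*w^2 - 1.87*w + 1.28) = 4.53*w^3 + 0.88*w^2 + 5.27*w - 6.71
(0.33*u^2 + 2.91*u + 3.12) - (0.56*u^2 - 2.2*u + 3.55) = -0.23*u^2 + 5.11*u - 0.43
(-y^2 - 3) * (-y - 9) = y^3 + 9*y^2 + 3*y + 27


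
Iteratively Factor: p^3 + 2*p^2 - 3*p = (p + 3)*(p^2 - p) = p*(p + 3)*(p - 1)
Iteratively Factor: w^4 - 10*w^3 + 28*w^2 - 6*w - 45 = (w + 1)*(w^3 - 11*w^2 + 39*w - 45) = (w - 3)*(w + 1)*(w^2 - 8*w + 15) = (w - 3)^2*(w + 1)*(w - 5)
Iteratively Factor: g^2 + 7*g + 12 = (g + 4)*(g + 3)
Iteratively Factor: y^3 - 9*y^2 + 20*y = (y - 5)*(y^2 - 4*y) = (y - 5)*(y - 4)*(y)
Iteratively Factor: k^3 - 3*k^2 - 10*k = (k - 5)*(k^2 + 2*k) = (k - 5)*(k + 2)*(k)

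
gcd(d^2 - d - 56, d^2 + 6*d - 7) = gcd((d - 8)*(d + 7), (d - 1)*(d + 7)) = d + 7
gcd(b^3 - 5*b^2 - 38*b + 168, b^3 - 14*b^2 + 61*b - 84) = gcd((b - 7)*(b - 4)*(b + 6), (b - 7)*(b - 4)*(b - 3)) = b^2 - 11*b + 28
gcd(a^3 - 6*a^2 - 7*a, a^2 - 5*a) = a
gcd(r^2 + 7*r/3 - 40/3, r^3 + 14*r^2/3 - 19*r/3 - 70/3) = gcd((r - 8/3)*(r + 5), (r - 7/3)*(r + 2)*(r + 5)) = r + 5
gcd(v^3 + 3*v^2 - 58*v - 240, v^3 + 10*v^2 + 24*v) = v + 6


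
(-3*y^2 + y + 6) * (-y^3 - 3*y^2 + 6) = 3*y^5 + 8*y^4 - 9*y^3 - 36*y^2 + 6*y + 36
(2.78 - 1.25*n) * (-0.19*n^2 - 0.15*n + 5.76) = 0.2375*n^3 - 0.3407*n^2 - 7.617*n + 16.0128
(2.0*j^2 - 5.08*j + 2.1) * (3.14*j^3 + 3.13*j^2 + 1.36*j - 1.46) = 6.28*j^5 - 9.6912*j^4 - 6.5864*j^3 - 3.2558*j^2 + 10.2728*j - 3.066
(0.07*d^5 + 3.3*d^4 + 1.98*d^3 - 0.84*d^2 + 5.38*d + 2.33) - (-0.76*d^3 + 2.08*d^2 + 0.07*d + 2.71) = 0.07*d^5 + 3.3*d^4 + 2.74*d^3 - 2.92*d^2 + 5.31*d - 0.38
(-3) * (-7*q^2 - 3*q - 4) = 21*q^2 + 9*q + 12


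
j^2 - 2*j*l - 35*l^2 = (j - 7*l)*(j + 5*l)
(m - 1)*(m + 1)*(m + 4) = m^3 + 4*m^2 - m - 4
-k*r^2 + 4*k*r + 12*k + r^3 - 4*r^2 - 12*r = (-k + r)*(r - 6)*(r + 2)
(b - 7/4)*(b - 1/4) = b^2 - 2*b + 7/16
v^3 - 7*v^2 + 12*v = v*(v - 4)*(v - 3)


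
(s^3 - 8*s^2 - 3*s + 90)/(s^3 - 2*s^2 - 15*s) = (s - 6)/s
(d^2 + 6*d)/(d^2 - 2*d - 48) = d/(d - 8)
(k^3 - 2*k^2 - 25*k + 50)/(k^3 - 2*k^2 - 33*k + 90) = (k^2 + 3*k - 10)/(k^2 + 3*k - 18)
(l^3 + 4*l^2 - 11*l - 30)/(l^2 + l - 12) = (l^2 + 7*l + 10)/(l + 4)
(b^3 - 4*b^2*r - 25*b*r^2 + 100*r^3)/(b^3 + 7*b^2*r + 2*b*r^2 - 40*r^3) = (-b^2 + 9*b*r - 20*r^2)/(-b^2 - 2*b*r + 8*r^2)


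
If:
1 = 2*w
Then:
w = 1/2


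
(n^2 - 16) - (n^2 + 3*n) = -3*n - 16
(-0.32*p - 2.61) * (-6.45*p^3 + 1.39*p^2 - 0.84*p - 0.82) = 2.064*p^4 + 16.3897*p^3 - 3.3591*p^2 + 2.4548*p + 2.1402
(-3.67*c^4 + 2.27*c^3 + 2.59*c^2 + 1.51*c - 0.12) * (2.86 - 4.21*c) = 15.4507*c^5 - 20.0529*c^4 - 4.4117*c^3 + 1.0503*c^2 + 4.8238*c - 0.3432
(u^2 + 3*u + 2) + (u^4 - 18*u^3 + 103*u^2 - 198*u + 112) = u^4 - 18*u^3 + 104*u^2 - 195*u + 114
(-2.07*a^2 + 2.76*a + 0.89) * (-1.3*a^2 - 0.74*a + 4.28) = 2.691*a^4 - 2.0562*a^3 - 12.059*a^2 + 11.1542*a + 3.8092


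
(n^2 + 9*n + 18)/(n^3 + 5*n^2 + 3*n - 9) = (n + 6)/(n^2 + 2*n - 3)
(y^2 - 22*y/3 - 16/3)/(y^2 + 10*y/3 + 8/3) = (3*y^2 - 22*y - 16)/(3*y^2 + 10*y + 8)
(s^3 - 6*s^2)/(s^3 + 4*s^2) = (s - 6)/(s + 4)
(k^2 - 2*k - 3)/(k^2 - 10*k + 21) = (k + 1)/(k - 7)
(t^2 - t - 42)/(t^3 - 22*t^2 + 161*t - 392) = (t + 6)/(t^2 - 15*t + 56)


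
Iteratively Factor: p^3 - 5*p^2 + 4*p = (p - 1)*(p^2 - 4*p) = (p - 4)*(p - 1)*(p)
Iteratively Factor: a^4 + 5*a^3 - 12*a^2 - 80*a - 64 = (a + 4)*(a^3 + a^2 - 16*a - 16) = (a - 4)*(a + 4)*(a^2 + 5*a + 4) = (a - 4)*(a + 4)^2*(a + 1)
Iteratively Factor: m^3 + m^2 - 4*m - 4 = (m + 2)*(m^2 - m - 2) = (m + 1)*(m + 2)*(m - 2)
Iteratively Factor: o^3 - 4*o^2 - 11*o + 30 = (o - 5)*(o^2 + o - 6) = (o - 5)*(o + 3)*(o - 2)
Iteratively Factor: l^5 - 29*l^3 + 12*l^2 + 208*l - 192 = (l - 4)*(l^4 + 4*l^3 - 13*l^2 - 40*l + 48) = (l - 4)*(l + 4)*(l^3 - 13*l + 12) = (l - 4)*(l + 4)^2*(l^2 - 4*l + 3) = (l - 4)*(l - 1)*(l + 4)^2*(l - 3)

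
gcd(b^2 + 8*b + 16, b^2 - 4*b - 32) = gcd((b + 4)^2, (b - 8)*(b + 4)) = b + 4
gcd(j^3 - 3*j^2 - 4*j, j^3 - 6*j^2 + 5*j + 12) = j^2 - 3*j - 4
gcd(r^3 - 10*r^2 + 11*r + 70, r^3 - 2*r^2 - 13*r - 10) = r^2 - 3*r - 10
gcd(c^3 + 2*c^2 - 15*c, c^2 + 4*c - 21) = c - 3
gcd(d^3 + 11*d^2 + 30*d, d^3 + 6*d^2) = d^2 + 6*d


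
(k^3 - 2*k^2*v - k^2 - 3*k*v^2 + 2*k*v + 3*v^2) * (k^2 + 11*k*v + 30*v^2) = k^5 + 9*k^4*v - k^4 + 5*k^3*v^2 - 9*k^3*v - 93*k^2*v^3 - 5*k^2*v^2 - 90*k*v^4 + 93*k*v^3 + 90*v^4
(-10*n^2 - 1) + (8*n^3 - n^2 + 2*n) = 8*n^3 - 11*n^2 + 2*n - 1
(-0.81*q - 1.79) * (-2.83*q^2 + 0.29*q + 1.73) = 2.2923*q^3 + 4.8308*q^2 - 1.9204*q - 3.0967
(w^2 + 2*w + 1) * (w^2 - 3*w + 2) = w^4 - w^3 - 3*w^2 + w + 2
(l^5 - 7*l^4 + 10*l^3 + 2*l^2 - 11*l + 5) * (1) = l^5 - 7*l^4 + 10*l^3 + 2*l^2 - 11*l + 5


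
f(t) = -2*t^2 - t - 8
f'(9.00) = -37.00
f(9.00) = -179.00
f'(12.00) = -49.00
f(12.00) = -308.00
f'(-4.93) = 18.72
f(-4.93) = -51.68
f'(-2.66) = 9.64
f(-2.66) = -19.49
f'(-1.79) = 6.16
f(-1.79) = -12.62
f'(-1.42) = 4.68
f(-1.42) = -10.61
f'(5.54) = -23.16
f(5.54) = -74.92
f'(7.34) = -30.36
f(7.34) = -123.09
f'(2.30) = -10.20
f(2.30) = -20.88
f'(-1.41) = 4.64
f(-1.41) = -10.57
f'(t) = -4*t - 1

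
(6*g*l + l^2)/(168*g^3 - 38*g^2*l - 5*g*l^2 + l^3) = l/(28*g^2 - 11*g*l + l^2)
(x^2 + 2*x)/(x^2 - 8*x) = (x + 2)/(x - 8)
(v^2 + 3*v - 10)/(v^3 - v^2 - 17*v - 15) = (-v^2 - 3*v + 10)/(-v^3 + v^2 + 17*v + 15)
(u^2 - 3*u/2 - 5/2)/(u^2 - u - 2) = (u - 5/2)/(u - 2)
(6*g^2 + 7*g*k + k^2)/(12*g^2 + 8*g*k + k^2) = (g + k)/(2*g + k)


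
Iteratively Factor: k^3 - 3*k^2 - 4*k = (k)*(k^2 - 3*k - 4) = k*(k - 4)*(k + 1)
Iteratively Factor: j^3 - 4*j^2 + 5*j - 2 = (j - 1)*(j^2 - 3*j + 2) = (j - 2)*(j - 1)*(j - 1)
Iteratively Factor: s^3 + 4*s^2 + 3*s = (s + 1)*(s^2 + 3*s) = (s + 1)*(s + 3)*(s)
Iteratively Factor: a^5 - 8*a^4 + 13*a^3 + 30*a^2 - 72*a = (a - 3)*(a^4 - 5*a^3 - 2*a^2 + 24*a) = (a - 3)*(a + 2)*(a^3 - 7*a^2 + 12*a) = a*(a - 3)*(a + 2)*(a^2 - 7*a + 12) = a*(a - 3)^2*(a + 2)*(a - 4)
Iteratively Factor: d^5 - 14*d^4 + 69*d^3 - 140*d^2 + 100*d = (d - 5)*(d^4 - 9*d^3 + 24*d^2 - 20*d) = (d - 5)*(d - 2)*(d^3 - 7*d^2 + 10*d) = (d - 5)^2*(d - 2)*(d^2 - 2*d) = (d - 5)^2*(d - 2)^2*(d)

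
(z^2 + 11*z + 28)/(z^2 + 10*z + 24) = (z + 7)/(z + 6)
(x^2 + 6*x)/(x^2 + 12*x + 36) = x/(x + 6)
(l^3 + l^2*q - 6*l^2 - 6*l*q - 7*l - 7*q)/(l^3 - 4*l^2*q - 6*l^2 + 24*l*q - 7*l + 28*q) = (-l - q)/(-l + 4*q)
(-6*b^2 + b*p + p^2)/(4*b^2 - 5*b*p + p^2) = (-6*b^2 + b*p + p^2)/(4*b^2 - 5*b*p + p^2)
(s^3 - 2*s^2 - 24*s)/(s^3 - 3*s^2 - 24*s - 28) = s*(-s^2 + 2*s + 24)/(-s^3 + 3*s^2 + 24*s + 28)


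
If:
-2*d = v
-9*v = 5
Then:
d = 5/18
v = -5/9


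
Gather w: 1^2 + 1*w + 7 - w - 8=0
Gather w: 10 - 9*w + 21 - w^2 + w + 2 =-w^2 - 8*w + 33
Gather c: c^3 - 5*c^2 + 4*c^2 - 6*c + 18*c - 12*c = c^3 - c^2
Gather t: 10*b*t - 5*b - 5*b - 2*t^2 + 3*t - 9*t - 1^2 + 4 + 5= -10*b - 2*t^2 + t*(10*b - 6) + 8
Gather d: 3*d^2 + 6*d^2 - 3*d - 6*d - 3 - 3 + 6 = 9*d^2 - 9*d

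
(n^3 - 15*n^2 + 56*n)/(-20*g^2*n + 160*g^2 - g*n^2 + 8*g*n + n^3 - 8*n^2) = n*(7 - n)/(20*g^2 + g*n - n^2)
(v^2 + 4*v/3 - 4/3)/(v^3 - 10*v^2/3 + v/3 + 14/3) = (3*v^2 + 4*v - 4)/(3*v^3 - 10*v^2 + v + 14)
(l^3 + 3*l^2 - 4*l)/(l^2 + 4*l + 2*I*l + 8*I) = l*(l - 1)/(l + 2*I)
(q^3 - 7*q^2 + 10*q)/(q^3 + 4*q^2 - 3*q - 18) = q*(q - 5)/(q^2 + 6*q + 9)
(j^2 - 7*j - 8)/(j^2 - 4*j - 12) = (-j^2 + 7*j + 8)/(-j^2 + 4*j + 12)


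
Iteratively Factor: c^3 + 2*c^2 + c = (c + 1)*(c^2 + c) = (c + 1)^2*(c)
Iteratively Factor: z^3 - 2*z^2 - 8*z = (z - 4)*(z^2 + 2*z) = z*(z - 4)*(z + 2)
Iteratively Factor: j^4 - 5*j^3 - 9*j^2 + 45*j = (j - 3)*(j^3 - 2*j^2 - 15*j) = (j - 3)*(j + 3)*(j^2 - 5*j) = (j - 5)*(j - 3)*(j + 3)*(j)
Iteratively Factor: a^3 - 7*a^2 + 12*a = (a - 3)*(a^2 - 4*a) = (a - 4)*(a - 3)*(a)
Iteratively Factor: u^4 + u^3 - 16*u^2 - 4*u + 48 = (u - 2)*(u^3 + 3*u^2 - 10*u - 24) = (u - 2)*(u + 2)*(u^2 + u - 12) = (u - 2)*(u + 2)*(u + 4)*(u - 3)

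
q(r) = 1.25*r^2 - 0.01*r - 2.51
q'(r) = 2.5*r - 0.01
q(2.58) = 5.78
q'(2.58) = 6.44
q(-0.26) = -2.42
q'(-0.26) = -0.66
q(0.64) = -2.00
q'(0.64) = 1.59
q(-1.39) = -0.08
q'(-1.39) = -3.48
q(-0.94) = -1.40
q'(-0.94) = -2.36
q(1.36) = -0.21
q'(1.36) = 3.39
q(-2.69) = 6.56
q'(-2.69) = -6.74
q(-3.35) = 11.55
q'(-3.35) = -8.38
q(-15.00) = 278.89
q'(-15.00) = -37.51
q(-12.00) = 177.61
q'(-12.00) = -30.01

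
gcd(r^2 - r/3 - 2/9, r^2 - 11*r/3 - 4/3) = r + 1/3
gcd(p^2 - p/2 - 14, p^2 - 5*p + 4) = p - 4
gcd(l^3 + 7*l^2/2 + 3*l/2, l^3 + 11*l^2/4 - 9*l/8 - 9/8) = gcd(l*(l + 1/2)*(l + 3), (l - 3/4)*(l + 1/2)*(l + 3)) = l^2 + 7*l/2 + 3/2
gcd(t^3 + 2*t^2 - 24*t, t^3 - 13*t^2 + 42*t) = t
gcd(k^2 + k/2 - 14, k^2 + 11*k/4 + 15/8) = 1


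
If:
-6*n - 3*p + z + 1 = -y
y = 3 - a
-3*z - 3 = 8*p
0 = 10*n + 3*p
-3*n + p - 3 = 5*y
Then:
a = 1917/523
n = 27/523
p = -90/523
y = -348/523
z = -283/523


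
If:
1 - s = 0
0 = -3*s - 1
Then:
No Solution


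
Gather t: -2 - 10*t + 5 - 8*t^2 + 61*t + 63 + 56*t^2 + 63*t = 48*t^2 + 114*t + 66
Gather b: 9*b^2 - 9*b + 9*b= 9*b^2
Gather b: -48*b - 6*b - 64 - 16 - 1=-54*b - 81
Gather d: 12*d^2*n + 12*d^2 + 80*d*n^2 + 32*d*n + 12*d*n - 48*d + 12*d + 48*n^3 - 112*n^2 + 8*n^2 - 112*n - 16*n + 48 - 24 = d^2*(12*n + 12) + d*(80*n^2 + 44*n - 36) + 48*n^3 - 104*n^2 - 128*n + 24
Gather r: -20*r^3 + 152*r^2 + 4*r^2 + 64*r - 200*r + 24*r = -20*r^3 + 156*r^2 - 112*r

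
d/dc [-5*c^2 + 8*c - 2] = 8 - 10*c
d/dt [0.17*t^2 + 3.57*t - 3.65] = 0.34*t + 3.57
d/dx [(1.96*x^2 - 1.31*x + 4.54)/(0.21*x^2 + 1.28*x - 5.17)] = (2.7839*x^2 - 22.1732*x + 0.9615)/(0.0441*x^4 + 0.5376*x^3 - 0.533*x^2 - 13.2352*x + 26.7289)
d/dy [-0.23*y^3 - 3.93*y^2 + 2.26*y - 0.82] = -0.69*y^2 - 7.86*y + 2.26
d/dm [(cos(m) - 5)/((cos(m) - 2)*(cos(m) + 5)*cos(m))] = 2*(cos(m)^3 - 6*cos(m)^2 - 15*cos(m) + 25)*sin(m)/((cos(m) - 2)^2*(cos(m) + 5)^2*cos(m)^2)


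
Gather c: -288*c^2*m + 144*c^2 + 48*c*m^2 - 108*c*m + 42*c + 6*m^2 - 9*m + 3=c^2*(144 - 288*m) + c*(48*m^2 - 108*m + 42) + 6*m^2 - 9*m + 3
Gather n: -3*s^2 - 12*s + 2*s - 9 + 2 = -3*s^2 - 10*s - 7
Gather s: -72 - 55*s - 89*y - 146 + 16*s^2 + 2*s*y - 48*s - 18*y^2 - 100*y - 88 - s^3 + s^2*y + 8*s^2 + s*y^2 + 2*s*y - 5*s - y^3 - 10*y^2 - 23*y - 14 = -s^3 + s^2*(y + 24) + s*(y^2 + 4*y - 108) - y^3 - 28*y^2 - 212*y - 320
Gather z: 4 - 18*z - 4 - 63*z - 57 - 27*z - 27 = -108*z - 84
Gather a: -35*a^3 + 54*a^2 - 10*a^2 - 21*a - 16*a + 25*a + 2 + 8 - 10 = -35*a^3 + 44*a^2 - 12*a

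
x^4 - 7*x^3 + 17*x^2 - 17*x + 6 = (x - 3)*(x - 2)*(x - 1)^2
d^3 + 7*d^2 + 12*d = d*(d + 3)*(d + 4)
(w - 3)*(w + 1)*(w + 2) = w^3 - 7*w - 6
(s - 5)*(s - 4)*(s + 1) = s^3 - 8*s^2 + 11*s + 20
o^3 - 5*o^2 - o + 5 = (o - 5)*(o - 1)*(o + 1)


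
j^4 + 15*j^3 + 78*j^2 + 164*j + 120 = (j + 2)^2*(j + 5)*(j + 6)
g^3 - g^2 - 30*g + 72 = (g - 4)*(g - 3)*(g + 6)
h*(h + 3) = h^2 + 3*h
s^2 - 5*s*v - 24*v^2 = (s - 8*v)*(s + 3*v)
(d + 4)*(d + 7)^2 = d^3 + 18*d^2 + 105*d + 196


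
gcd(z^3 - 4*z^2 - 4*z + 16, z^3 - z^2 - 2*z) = z - 2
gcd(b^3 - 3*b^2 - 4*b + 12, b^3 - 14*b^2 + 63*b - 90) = b - 3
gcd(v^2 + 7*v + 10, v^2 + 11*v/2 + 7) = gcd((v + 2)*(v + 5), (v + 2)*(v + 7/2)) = v + 2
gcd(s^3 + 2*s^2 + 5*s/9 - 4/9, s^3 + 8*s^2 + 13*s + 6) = s + 1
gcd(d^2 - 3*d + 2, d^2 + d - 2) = d - 1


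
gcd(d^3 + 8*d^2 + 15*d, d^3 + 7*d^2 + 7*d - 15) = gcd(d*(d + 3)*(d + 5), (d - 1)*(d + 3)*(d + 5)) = d^2 + 8*d + 15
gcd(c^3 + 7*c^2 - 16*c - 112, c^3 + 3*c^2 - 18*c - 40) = c - 4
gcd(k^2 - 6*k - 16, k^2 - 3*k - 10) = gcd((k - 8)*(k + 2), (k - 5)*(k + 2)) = k + 2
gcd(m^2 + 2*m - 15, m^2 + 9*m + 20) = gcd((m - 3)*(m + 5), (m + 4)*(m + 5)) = m + 5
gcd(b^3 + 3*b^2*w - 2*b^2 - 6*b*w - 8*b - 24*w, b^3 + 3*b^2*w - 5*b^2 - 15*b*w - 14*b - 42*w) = b^2 + 3*b*w + 2*b + 6*w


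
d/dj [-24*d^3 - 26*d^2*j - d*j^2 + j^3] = -26*d^2 - 2*d*j + 3*j^2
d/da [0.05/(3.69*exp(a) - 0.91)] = -0.1845*exp(a)/(3.69*exp(a) - 0.91)^2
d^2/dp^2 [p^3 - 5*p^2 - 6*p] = 6*p - 10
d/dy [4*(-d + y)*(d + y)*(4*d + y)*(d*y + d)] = 4*d*(-4*d^3 - 2*d^2*y - d^2 + 12*d*y^2 + 8*d*y + 4*y^3 + 3*y^2)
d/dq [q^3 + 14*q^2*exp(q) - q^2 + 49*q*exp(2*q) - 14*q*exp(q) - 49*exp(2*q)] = 14*q^2*exp(q) + 3*q^2 + 98*q*exp(2*q) + 14*q*exp(q) - 2*q - 49*exp(2*q) - 14*exp(q)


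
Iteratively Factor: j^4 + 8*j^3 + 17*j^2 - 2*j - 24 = (j - 1)*(j^3 + 9*j^2 + 26*j + 24) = (j - 1)*(j + 4)*(j^2 + 5*j + 6) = (j - 1)*(j + 2)*(j + 4)*(j + 3)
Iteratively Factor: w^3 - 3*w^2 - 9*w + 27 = (w - 3)*(w^2 - 9) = (w - 3)*(w + 3)*(w - 3)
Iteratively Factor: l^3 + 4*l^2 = (l)*(l^2 + 4*l) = l*(l + 4)*(l)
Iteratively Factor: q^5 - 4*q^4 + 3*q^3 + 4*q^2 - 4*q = (q - 1)*(q^4 - 3*q^3 + 4*q) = (q - 2)*(q - 1)*(q^3 - q^2 - 2*q) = (q - 2)*(q - 1)*(q + 1)*(q^2 - 2*q) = q*(q - 2)*(q - 1)*(q + 1)*(q - 2)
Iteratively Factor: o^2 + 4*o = (o + 4)*(o)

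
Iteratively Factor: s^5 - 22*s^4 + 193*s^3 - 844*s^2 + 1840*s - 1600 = (s - 4)*(s^4 - 18*s^3 + 121*s^2 - 360*s + 400) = (s - 4)^2*(s^3 - 14*s^2 + 65*s - 100) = (s - 5)*(s - 4)^2*(s^2 - 9*s + 20) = (s - 5)*(s - 4)^3*(s - 5)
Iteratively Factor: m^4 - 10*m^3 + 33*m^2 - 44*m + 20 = (m - 2)*(m^3 - 8*m^2 + 17*m - 10) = (m - 5)*(m - 2)*(m^2 - 3*m + 2) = (m - 5)*(m - 2)*(m - 1)*(m - 2)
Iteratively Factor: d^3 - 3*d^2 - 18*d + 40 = (d - 2)*(d^2 - d - 20) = (d - 2)*(d + 4)*(d - 5)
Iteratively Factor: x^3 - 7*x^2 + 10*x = (x - 5)*(x^2 - 2*x) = (x - 5)*(x - 2)*(x)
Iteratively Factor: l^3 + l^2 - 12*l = (l + 4)*(l^2 - 3*l) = (l - 3)*(l + 4)*(l)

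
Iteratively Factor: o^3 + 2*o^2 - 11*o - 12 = (o - 3)*(o^2 + 5*o + 4) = (o - 3)*(o + 1)*(o + 4)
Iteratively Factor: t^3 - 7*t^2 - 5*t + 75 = (t + 3)*(t^2 - 10*t + 25) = (t - 5)*(t + 3)*(t - 5)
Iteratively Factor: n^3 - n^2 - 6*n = (n + 2)*(n^2 - 3*n) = n*(n + 2)*(n - 3)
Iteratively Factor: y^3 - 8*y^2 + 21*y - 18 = (y - 3)*(y^2 - 5*y + 6) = (y - 3)*(y - 2)*(y - 3)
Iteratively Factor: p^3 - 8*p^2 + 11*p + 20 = (p - 5)*(p^2 - 3*p - 4) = (p - 5)*(p + 1)*(p - 4)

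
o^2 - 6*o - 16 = (o - 8)*(o + 2)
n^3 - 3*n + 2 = (n - 1)^2*(n + 2)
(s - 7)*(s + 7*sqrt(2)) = s^2 - 7*s + 7*sqrt(2)*s - 49*sqrt(2)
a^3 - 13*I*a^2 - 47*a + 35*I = (a - 7*I)*(a - 5*I)*(a - I)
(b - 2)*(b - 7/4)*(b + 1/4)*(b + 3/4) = b^4 - 11*b^3/4 - b^2/16 + 179*b/64 + 21/32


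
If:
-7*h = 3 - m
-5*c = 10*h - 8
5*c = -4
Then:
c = -4/5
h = 6/5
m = 57/5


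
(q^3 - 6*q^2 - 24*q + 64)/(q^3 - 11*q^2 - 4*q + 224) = (q - 2)/(q - 7)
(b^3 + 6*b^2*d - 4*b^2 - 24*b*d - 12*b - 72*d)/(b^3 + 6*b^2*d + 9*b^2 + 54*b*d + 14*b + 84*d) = (b - 6)/(b + 7)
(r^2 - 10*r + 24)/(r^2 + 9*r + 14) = (r^2 - 10*r + 24)/(r^2 + 9*r + 14)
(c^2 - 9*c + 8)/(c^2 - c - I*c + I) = (c - 8)/(c - I)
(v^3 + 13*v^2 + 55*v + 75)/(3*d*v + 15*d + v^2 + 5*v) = (v^2 + 8*v + 15)/(3*d + v)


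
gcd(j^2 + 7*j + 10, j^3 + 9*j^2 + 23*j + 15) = j + 5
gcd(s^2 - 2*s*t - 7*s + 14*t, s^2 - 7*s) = s - 7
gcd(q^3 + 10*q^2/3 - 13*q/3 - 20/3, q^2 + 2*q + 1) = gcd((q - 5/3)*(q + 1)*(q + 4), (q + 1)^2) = q + 1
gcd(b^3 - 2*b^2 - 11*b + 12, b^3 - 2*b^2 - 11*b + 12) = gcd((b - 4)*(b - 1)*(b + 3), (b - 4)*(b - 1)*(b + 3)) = b^3 - 2*b^2 - 11*b + 12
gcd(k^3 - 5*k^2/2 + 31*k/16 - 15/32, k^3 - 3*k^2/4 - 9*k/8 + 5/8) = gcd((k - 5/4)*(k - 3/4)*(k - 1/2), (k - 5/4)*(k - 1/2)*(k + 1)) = k^2 - 7*k/4 + 5/8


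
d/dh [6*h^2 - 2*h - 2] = 12*h - 2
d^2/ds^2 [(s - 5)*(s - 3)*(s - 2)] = 6*s - 20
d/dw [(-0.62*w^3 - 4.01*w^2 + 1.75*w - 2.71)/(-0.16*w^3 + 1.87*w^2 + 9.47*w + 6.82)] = (-1.801*w^4 - 11.1828*w^3 - 55.2332*w^2 - 44.561*w + 37.5987)/(0.0256*w^6 - 0.5984*w^5 + 0.4665*w^4 + 33.2354*w^3 + 115.1877*w^2 + 129.1708*w + 46.5124)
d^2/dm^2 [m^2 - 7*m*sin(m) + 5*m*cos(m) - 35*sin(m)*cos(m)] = 7*m*sin(m) - 5*m*cos(m) - 10*sin(m) + 70*sin(2*m) - 14*cos(m) + 2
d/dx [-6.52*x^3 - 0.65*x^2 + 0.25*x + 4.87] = -19.56*x^2 - 1.3*x + 0.25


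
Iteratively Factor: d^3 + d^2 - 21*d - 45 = (d + 3)*(d^2 - 2*d - 15) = (d - 5)*(d + 3)*(d + 3)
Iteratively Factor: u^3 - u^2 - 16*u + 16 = (u + 4)*(u^2 - 5*u + 4) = (u - 1)*(u + 4)*(u - 4)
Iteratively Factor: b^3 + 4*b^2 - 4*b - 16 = (b - 2)*(b^2 + 6*b + 8) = (b - 2)*(b + 2)*(b + 4)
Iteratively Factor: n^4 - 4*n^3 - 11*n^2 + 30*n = (n - 5)*(n^3 + n^2 - 6*n) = (n - 5)*(n - 2)*(n^2 + 3*n) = n*(n - 5)*(n - 2)*(n + 3)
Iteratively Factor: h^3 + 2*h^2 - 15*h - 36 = (h - 4)*(h^2 + 6*h + 9) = (h - 4)*(h + 3)*(h + 3)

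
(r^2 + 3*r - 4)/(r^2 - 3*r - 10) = (-r^2 - 3*r + 4)/(-r^2 + 3*r + 10)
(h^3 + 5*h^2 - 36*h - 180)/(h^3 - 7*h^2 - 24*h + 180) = (h + 6)/(h - 6)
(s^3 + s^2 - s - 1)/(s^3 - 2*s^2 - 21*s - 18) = (s^2 - 1)/(s^2 - 3*s - 18)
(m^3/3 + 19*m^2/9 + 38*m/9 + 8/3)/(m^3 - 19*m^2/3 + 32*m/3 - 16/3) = (3*m^3 + 19*m^2 + 38*m + 24)/(3*(3*m^3 - 19*m^2 + 32*m - 16))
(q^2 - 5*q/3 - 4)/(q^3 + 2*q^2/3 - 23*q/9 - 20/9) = 3*(q - 3)/(3*q^2 - 2*q - 5)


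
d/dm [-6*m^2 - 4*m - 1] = -12*m - 4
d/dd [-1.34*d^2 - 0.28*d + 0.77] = -2.68*d - 0.28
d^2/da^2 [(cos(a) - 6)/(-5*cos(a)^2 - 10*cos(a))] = (-8*(cos(a) - 6)*(cos(a) + 1)^2*sin(a)^2 + (cos(a) + 2)^2*cos(a)^3 + (cos(a) + 2)*(12*cos(a) + 9*cos(2*a) - 2*cos(3*a) + 1)*cos(a))/(5*(cos(a) + 2)^3*cos(a)^3)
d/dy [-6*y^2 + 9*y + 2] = 9 - 12*y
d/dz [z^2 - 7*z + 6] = 2*z - 7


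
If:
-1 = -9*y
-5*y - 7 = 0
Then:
No Solution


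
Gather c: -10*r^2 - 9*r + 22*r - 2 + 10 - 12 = -10*r^2 + 13*r - 4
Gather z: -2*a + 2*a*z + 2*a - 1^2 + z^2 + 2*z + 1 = z^2 + z*(2*a + 2)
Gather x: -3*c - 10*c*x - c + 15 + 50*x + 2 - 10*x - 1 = -4*c + x*(40 - 10*c) + 16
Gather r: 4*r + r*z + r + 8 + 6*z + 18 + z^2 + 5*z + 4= r*(z + 5) + z^2 + 11*z + 30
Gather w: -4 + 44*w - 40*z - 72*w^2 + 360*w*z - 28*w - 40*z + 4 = -72*w^2 + w*(360*z + 16) - 80*z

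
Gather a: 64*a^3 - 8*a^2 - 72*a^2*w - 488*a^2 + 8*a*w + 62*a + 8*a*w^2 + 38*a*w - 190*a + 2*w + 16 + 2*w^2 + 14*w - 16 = 64*a^3 + a^2*(-72*w - 496) + a*(8*w^2 + 46*w - 128) + 2*w^2 + 16*w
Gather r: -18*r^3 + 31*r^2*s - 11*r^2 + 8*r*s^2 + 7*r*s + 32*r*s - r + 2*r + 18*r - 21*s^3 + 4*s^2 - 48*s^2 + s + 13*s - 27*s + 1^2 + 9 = -18*r^3 + r^2*(31*s - 11) + r*(8*s^2 + 39*s + 19) - 21*s^3 - 44*s^2 - 13*s + 10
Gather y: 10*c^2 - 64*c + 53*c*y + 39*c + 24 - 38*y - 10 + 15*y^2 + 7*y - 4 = 10*c^2 - 25*c + 15*y^2 + y*(53*c - 31) + 10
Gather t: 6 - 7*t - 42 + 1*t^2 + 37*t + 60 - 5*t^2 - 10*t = -4*t^2 + 20*t + 24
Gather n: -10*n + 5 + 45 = 50 - 10*n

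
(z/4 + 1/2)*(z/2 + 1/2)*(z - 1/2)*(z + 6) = z^4/8 + 17*z^3/16 + 31*z^2/16 + z/4 - 3/4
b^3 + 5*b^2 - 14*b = b*(b - 2)*(b + 7)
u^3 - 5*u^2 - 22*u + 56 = (u - 7)*(u - 2)*(u + 4)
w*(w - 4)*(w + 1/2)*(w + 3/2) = w^4 - 2*w^3 - 29*w^2/4 - 3*w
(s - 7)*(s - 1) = s^2 - 8*s + 7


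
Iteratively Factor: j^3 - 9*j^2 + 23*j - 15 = (j - 5)*(j^2 - 4*j + 3) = (j - 5)*(j - 3)*(j - 1)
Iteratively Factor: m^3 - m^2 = (m - 1)*(m^2) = m*(m - 1)*(m)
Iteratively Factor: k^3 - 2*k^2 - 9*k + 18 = (k - 2)*(k^2 - 9) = (k - 3)*(k - 2)*(k + 3)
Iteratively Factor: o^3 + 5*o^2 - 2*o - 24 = (o + 3)*(o^2 + 2*o - 8) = (o + 3)*(o + 4)*(o - 2)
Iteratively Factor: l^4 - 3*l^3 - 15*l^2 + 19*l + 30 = (l - 5)*(l^3 + 2*l^2 - 5*l - 6) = (l - 5)*(l + 3)*(l^2 - l - 2) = (l - 5)*(l + 1)*(l + 3)*(l - 2)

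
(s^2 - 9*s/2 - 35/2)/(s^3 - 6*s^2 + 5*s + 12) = (2*s^2 - 9*s - 35)/(2*(s^3 - 6*s^2 + 5*s + 12))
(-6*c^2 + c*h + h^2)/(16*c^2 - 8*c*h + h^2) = (-6*c^2 + c*h + h^2)/(16*c^2 - 8*c*h + h^2)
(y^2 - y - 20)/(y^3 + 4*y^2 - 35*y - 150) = (y^2 - y - 20)/(y^3 + 4*y^2 - 35*y - 150)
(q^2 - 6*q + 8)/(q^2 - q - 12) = (q - 2)/(q + 3)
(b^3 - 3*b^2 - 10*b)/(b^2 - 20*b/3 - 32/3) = 3*b*(-b^2 + 3*b + 10)/(-3*b^2 + 20*b + 32)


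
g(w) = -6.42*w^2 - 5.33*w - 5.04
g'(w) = -12.84*w - 5.33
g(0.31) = -7.31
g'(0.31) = -9.31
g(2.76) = -68.66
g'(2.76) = -40.77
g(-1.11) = -7.03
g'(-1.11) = 8.92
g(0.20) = -6.36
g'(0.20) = -7.90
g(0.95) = -15.90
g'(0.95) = -17.53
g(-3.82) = -78.36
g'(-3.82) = 43.72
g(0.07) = -5.44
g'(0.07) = -6.23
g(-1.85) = -17.15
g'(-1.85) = 18.42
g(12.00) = -993.48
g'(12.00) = -159.41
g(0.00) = -5.04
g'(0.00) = -5.33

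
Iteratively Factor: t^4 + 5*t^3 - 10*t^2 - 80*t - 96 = (t + 3)*(t^3 + 2*t^2 - 16*t - 32) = (t + 3)*(t + 4)*(t^2 - 2*t - 8) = (t + 2)*(t + 3)*(t + 4)*(t - 4)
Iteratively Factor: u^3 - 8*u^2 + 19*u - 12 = (u - 3)*(u^2 - 5*u + 4) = (u - 3)*(u - 1)*(u - 4)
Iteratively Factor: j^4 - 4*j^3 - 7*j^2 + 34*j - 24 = (j + 3)*(j^3 - 7*j^2 + 14*j - 8) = (j - 1)*(j + 3)*(j^2 - 6*j + 8) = (j - 2)*(j - 1)*(j + 3)*(j - 4)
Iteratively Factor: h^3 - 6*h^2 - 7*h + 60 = (h - 5)*(h^2 - h - 12) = (h - 5)*(h - 4)*(h + 3)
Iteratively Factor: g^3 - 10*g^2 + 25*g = (g)*(g^2 - 10*g + 25) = g*(g - 5)*(g - 5)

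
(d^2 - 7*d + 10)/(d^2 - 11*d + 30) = (d - 2)/(d - 6)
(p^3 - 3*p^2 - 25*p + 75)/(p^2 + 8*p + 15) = (p^2 - 8*p + 15)/(p + 3)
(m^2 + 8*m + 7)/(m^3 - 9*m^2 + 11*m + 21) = (m + 7)/(m^2 - 10*m + 21)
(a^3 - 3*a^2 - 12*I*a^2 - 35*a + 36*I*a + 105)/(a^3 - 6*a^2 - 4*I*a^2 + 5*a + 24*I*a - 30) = (a^2 - a*(3 + 7*I) + 21*I)/(a^2 + a*(-6 + I) - 6*I)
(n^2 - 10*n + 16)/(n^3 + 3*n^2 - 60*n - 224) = (n - 2)/(n^2 + 11*n + 28)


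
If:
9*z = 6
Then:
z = 2/3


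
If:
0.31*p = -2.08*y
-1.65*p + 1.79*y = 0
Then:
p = 0.00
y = 0.00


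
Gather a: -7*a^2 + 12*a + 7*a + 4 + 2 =-7*a^2 + 19*a + 6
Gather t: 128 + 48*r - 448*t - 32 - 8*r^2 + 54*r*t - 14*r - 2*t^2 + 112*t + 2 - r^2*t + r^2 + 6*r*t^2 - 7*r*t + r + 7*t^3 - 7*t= -7*r^2 + 35*r + 7*t^3 + t^2*(6*r - 2) + t*(-r^2 + 47*r - 343) + 98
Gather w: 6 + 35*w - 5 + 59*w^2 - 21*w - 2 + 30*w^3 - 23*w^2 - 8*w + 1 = 30*w^3 + 36*w^2 + 6*w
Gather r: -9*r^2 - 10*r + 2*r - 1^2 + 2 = -9*r^2 - 8*r + 1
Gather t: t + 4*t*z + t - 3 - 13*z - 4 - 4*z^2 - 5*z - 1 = t*(4*z + 2) - 4*z^2 - 18*z - 8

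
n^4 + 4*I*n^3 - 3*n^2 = n^2*(n + I)*(n + 3*I)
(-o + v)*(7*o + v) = -7*o^2 + 6*o*v + v^2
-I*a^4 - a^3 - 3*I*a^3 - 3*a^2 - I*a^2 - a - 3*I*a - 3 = (a + 3)*(a - I)^2*(-I*a + 1)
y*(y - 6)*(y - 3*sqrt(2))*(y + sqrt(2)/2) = y^4 - 6*y^3 - 5*sqrt(2)*y^3/2 - 3*y^2 + 15*sqrt(2)*y^2 + 18*y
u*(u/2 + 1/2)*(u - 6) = u^3/2 - 5*u^2/2 - 3*u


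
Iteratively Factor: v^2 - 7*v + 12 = (v - 3)*(v - 4)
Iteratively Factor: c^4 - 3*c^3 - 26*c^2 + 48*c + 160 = (c + 2)*(c^3 - 5*c^2 - 16*c + 80) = (c - 4)*(c + 2)*(c^2 - c - 20) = (c - 5)*(c - 4)*(c + 2)*(c + 4)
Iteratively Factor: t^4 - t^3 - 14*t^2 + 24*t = (t)*(t^3 - t^2 - 14*t + 24) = t*(t + 4)*(t^2 - 5*t + 6) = t*(t - 3)*(t + 4)*(t - 2)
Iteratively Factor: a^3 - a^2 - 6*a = (a - 3)*(a^2 + 2*a) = a*(a - 3)*(a + 2)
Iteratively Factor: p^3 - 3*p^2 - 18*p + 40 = (p - 5)*(p^2 + 2*p - 8) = (p - 5)*(p - 2)*(p + 4)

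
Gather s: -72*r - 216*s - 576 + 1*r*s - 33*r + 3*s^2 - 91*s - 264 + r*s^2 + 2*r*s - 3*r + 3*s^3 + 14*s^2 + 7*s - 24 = -108*r + 3*s^3 + s^2*(r + 17) + s*(3*r - 300) - 864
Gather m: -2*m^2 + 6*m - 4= -2*m^2 + 6*m - 4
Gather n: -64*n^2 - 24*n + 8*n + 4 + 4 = -64*n^2 - 16*n + 8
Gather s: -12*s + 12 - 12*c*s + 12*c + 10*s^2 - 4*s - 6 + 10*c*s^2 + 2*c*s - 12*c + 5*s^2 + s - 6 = s^2*(10*c + 15) + s*(-10*c - 15)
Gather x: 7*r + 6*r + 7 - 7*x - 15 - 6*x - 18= 13*r - 13*x - 26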